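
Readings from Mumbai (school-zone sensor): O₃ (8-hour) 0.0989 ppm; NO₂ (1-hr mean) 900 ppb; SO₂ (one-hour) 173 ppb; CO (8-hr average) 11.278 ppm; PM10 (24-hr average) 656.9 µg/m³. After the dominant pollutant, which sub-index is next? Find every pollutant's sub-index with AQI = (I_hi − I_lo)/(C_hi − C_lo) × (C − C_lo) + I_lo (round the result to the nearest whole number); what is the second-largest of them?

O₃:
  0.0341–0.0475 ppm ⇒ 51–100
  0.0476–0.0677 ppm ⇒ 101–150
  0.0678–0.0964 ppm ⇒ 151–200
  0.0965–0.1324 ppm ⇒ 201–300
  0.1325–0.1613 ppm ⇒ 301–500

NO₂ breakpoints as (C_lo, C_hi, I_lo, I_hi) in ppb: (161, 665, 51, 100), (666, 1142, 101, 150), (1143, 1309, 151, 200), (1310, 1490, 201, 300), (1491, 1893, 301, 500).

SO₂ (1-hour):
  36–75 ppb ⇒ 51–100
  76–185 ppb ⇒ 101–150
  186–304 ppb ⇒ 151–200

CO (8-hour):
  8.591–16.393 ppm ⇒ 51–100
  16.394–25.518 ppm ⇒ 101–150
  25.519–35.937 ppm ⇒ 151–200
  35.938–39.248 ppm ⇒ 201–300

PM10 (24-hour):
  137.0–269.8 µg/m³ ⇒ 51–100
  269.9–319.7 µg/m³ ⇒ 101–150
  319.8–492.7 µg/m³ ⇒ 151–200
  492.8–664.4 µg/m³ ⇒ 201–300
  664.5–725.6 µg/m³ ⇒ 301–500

O₃: 0.0989 lies in 0.0965–0.1324, so I_lo=201, I_hi=300, C_lo=0.0965, C_hi=0.1324.
(300−201)/(0.1324−0.0965) × (0.0989−0.0965) + 201 = 99/0.0359 × 0.0024 + 201 ≈ 207.62 → 208.
NO₂: 900 ∈ [666, 1142] ↔ index [101, 150].
101 + (900−666)·(150−101)/(1142−666) = 101 + 234·49/476 ≈ 125.09, so AQI = 125.
SO₂: 173 lies in 76–185, so I_lo=101, I_hi=150, C_lo=76, C_hi=185.
(150−101)/(185−76) × (173−76) + 101 = 49/109 × 97 + 101 ≈ 144.61 → 145.
CO: 11.278 ∈ [8.591, 16.393] ↔ index [51, 100].
51 + (11.278−8.591)·(100−51)/(16.393−8.591) = 51 + 2.687·49/7.802 ≈ 67.88, so AQI = 68.
PM10 656.9: bracket 492.8–664.4 → index 201–300; slope 99/171.6, offset 164.1.
AQI = 201 + 99/171.6·164.1 ≈ 295.67 ⇒ 296.
Sub-indices: O₃→208, NO₂→125, SO₂→145, CO→68, PM10→296. Ranked high→low: 296, 208, 145, 125, 68. Second-highest sub-index = 208.

208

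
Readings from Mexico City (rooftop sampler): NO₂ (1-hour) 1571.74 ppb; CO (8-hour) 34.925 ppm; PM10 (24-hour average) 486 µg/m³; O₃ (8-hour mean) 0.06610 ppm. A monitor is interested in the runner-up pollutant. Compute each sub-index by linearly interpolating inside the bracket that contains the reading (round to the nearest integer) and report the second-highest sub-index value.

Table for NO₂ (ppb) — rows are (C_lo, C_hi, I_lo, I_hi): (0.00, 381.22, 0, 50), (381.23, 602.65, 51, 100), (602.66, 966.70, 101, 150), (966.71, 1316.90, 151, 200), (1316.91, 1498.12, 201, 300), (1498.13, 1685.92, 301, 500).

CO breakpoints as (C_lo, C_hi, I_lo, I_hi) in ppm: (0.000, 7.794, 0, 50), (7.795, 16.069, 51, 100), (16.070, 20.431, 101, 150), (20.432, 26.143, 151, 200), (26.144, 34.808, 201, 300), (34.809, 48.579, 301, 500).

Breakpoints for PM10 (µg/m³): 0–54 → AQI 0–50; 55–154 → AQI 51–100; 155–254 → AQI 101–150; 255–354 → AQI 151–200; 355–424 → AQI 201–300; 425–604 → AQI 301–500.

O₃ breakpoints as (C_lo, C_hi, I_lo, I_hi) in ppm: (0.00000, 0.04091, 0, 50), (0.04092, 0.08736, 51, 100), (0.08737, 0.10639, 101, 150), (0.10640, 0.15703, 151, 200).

NO₂: row 1498.13–1685.92 (AQI 301–500). (500−301)·(1571.74−1498.13)/(1685.92−1498.13) + 301 = 199·73.61/187.79 + 301 ≈ 379.00 → 379.
CO: row 34.809–48.579 (AQI 301–500). (500−301)·(34.925−34.809)/(48.579−34.809) + 301 = 199·0.116/13.770 + 301 ≈ 302.68 → 303.
PM10: row 425–604 (AQI 301–500). (500−301)·(486−425)/(604−425) + 301 = 199·61/179 + 301 ≈ 368.82 → 369.
O₃: row 0.04092–0.08736 (AQI 51–100). (100−51)·(0.06610−0.04092)/(0.08736−0.04092) + 51 = 49·0.02518/0.04644 + 51 ≈ 77.57 → 78.
Sub-indices: NO₂→379, CO→303, PM10→369, O₃→78. Ranked high→low: 379, 369, 303, 78. Second-highest sub-index = 369.

369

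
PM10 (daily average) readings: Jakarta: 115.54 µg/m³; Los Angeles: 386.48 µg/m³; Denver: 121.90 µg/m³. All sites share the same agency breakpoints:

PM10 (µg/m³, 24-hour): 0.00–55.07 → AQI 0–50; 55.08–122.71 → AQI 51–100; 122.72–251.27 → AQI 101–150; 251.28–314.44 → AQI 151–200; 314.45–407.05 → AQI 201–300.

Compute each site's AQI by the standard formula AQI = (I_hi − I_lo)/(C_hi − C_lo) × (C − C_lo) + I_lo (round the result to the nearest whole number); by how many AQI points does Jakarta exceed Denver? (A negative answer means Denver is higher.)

Jakarta: 115.54 lies in 55.08–122.71, so I_lo=51, I_hi=100, C_lo=55.08, C_hi=122.71.
(100−51)/(122.71−55.08) × (115.54−55.08) + 51 = 49/67.63 × 60.46 + 51 ≈ 94.81 → 95.
Los Angeles: 386.48 lies in 314.45–407.05, so I_lo=201, I_hi=300, C_lo=314.45, C_hi=407.05.
(300−201)/(407.05−314.45) × (386.48−314.45) + 201 = 99/92.60 × 72.03 + 201 ≈ 278.01 → 278.
Denver: 121.90 ∈ [55.08, 122.71] ↔ index [51, 100].
51 + (121.90−55.08)·(100−51)/(122.71−55.08) = 51 + 66.82·49/67.63 ≈ 99.41, so AQI = 99.
AQIs: Jakarta=95, Los Angeles=278, Denver=99. Jakarta (95) − Denver (99) = -4.

-4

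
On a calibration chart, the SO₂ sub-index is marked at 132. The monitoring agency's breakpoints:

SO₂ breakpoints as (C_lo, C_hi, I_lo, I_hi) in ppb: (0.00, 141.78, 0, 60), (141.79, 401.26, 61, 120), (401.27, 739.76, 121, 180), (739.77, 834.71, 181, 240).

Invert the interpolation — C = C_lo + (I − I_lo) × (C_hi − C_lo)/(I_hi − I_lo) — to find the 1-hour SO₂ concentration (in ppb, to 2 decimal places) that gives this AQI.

AQI 132 lies in the 121–180 band, which corresponds to 401.27–739.76 ppb.
C = 401.27 + (132−121)×(739.76−401.27)/(180−121) = 401.27 + 11×338.49/59 ≈ 464.3783 ppb → 464.38 ppb to 2 dp.

464.38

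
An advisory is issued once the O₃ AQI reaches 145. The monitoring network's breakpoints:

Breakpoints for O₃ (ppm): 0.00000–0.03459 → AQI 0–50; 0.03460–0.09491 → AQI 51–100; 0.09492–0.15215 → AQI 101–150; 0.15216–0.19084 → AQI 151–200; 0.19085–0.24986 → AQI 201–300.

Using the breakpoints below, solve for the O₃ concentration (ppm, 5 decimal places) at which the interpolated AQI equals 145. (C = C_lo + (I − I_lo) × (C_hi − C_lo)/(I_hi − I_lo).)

AQI 145 lies in the 101–150 band, which corresponds to 0.09492–0.15215 ppm.
C = 0.09492 + (145−101)×(0.15215−0.09492)/(150−101) = 0.09492 + 44×0.05723/49 ≈ 0.1463102 ppm → 0.14631 ppm to 5 dp.

0.14631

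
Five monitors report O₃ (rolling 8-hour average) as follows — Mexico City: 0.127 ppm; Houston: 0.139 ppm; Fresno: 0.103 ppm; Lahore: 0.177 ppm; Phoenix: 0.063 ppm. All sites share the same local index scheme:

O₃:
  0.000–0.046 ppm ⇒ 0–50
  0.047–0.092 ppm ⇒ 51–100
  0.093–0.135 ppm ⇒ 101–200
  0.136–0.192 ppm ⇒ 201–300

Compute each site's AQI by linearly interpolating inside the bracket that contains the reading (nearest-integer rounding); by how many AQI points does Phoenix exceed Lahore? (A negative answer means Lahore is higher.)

-205

Mexico City: 0.127 lies in 0.093–0.135, so I_lo=101, I_hi=200, C_lo=0.093, C_hi=0.135.
(200−101)/(0.135−0.093) × (0.127−0.093) + 101 = 99/0.042 × 0.034 + 101 ≈ 181.14 → 181.
Houston: 0.139 lies in 0.136–0.192, so I_lo=201, I_hi=300, C_lo=0.136, C_hi=0.192.
(300−201)/(0.192−0.136) × (0.139−0.136) + 201 = 99/0.056 × 0.003 + 201 ≈ 206.30 → 206.
Fresno: 0.103 lies in 0.093–0.135, so I_lo=101, I_hi=200, C_lo=0.093, C_hi=0.135.
(200−101)/(0.135−0.093) × (0.103−0.093) + 101 = 99/0.042 × 0.010 + 101 ≈ 124.57 → 125.
Lahore: 0.177 ∈ [0.136, 0.192] ↔ index [201, 300].
201 + (0.177−0.136)·(300−201)/(0.192−0.136) = 201 + 0.041·99/0.056 ≈ 273.48, so AQI = 273.
Phoenix: row 0.047–0.092 (AQI 51–100). (100−51)·(0.063−0.047)/(0.092−0.047) + 51 = 49·0.016/0.045 + 51 ≈ 68.42 → 68.
AQIs: Mexico City=181, Houston=206, Fresno=125, Lahore=273, Phoenix=68. Phoenix (68) − Lahore (273) = -205.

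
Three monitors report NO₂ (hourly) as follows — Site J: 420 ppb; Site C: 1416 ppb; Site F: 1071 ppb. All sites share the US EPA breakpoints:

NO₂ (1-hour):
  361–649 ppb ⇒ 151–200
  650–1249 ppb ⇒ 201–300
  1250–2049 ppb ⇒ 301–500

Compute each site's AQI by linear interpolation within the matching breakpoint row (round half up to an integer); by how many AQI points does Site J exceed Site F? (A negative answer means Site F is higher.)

-110

Site J: 420 ∈ [361, 649] ↔ index [151, 200].
151 + (420−361)·(200−151)/(649−361) = 151 + 59·49/288 ≈ 161.04, so AQI = 161.
Site C 1416: bracket 1250–2049 → index 301–500; slope 199/799, offset 166.
AQI = 301 + 199/799·166 ≈ 342.34 ⇒ 342.
Site F: 1071 lies in 650–1249, so I_lo=201, I_hi=300, C_lo=650, C_hi=1249.
(300−201)/(1249−650) × (1071−650) + 201 = 99/599 × 421 + 201 ≈ 270.58 → 271.
AQIs: Site J=161, Site C=342, Site F=271. Site J (161) − Site F (271) = -110.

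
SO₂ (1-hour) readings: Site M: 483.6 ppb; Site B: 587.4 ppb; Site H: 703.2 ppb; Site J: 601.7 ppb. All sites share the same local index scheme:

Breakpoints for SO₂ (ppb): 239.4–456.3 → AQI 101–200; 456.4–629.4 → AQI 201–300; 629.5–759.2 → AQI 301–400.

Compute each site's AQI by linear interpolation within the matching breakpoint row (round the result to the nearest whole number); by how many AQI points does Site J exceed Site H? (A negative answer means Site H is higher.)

-73

Site M: 483.6 ∈ [456.4, 629.4] ↔ index [201, 300].
201 + (483.6−456.4)·(300−201)/(629.4−456.4) = 201 + 27.2·99/173.0 ≈ 216.57, so AQI = 217.
Site B 587.4: bracket 456.4–629.4 → index 201–300; slope 99/173.0, offset 131.0.
AQI = 201 + 99/173.0·131.0 ≈ 275.97 ⇒ 276.
Site H: 703.2 lies in 629.5–759.2, so I_lo=301, I_hi=400, C_lo=629.5, C_hi=759.2.
(400−301)/(759.2−629.5) × (703.2−629.5) + 301 = 99/129.7 × 73.7 + 301 ≈ 357.26 → 357.
Site J 601.7: bracket 456.4–629.4 → index 201–300; slope 99/173.0, offset 145.3.
AQI = 201 + 99/173.0·145.3 ≈ 284.15 ⇒ 284.
AQIs: Site M=217, Site B=276, Site H=357, Site J=284. Site J (284) − Site H (357) = -73.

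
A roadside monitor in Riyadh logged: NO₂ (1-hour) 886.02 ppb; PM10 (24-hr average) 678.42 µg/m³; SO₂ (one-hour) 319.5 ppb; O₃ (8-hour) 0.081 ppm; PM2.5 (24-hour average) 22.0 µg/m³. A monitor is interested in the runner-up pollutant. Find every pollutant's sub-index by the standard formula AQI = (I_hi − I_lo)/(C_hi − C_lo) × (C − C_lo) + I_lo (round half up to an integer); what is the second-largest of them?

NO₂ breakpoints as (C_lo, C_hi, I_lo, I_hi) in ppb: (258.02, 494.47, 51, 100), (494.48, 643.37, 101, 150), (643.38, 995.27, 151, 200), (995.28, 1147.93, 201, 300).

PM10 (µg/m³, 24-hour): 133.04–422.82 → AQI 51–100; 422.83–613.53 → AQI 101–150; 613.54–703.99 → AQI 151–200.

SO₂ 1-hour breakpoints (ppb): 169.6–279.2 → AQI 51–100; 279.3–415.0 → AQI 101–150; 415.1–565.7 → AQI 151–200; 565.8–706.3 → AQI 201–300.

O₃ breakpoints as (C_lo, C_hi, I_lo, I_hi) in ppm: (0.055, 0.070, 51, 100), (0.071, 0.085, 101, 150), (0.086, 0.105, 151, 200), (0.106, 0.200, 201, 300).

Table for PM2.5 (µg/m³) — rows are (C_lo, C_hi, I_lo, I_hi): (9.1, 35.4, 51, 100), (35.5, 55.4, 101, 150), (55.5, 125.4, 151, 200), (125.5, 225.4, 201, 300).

NO₂ 886.02: bracket 643.38–995.27 → index 151–200; slope 49/351.89, offset 242.64.
AQI = 151 + 49/351.89·242.64 ≈ 184.79 ⇒ 185.
PM10: 678.42 lies in 613.54–703.99, so I_lo=151, I_hi=200, C_lo=613.54, C_hi=703.99.
(200−151)/(703.99−613.54) × (678.42−613.54) + 151 = 49/90.45 × 64.88 + 151 ≈ 186.15 → 186.
SO₂: 319.5 ∈ [279.3, 415.0] ↔ index [101, 150].
101 + (319.5−279.3)·(150−101)/(415.0−279.3) = 101 + 40.2·49/135.7 ≈ 115.52, so AQI = 116.
O₃ 0.081: bracket 0.071–0.085 → index 101–150; slope 49/0.014, offset 0.010.
AQI = 101 + 49/0.014·0.010 ≈ 136.00 ⇒ 136.
PM2.5: 22.0 lies in 9.1–35.4, so I_lo=51, I_hi=100, C_lo=9.1, C_hi=35.4.
(100−51)/(35.4−9.1) × (22.0−9.1) + 51 = 49/26.3 × 12.9 + 51 ≈ 75.03 → 75.
Sub-indices: NO₂→185, PM10→186, SO₂→116, O₃→136, PM2.5→75. Ranked high→low: 186, 185, 136, 116, 75. Second-highest sub-index = 185.

185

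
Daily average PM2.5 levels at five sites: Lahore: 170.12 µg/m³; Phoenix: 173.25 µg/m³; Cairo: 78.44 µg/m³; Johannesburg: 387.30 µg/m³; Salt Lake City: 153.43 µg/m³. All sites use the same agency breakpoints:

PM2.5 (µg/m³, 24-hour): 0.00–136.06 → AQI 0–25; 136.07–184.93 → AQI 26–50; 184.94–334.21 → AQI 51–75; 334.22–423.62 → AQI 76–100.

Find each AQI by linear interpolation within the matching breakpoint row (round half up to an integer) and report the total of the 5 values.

226

Lahore 170.12: bracket 136.07–184.93 → index 26–50; slope 24/48.86, offset 34.05.
AQI = 26 + 24/48.86·34.05 ≈ 42.73 ⇒ 43.
Phoenix: 173.25 lies in 136.07–184.93, so I_lo=26, I_hi=50, C_lo=136.07, C_hi=184.93.
(50−26)/(184.93−136.07) × (173.25−136.07) + 26 = 24/48.86 × 37.18 + 26 ≈ 44.26 → 44.
Cairo 78.44: bracket 0.00–136.06 → index 0–25; slope 25/136.06, offset 78.44.
AQI = 0 + 25/136.06·78.44 ≈ 14.41 ⇒ 14.
Johannesburg 387.30: bracket 334.22–423.62 → index 76–100; slope 24/89.40, offset 53.08.
AQI = 76 + 24/89.40·53.08 ≈ 90.25 ⇒ 90.
Salt Lake City: row 136.07–184.93 (AQI 26–50). (50−26)·(153.43−136.07)/(184.93−136.07) + 26 = 24·17.36/48.86 + 26 ≈ 34.53 → 35.
AQIs: Lahore=43, Phoenix=44, Cairo=14, Johannesburg=90, Salt Lake City=35. Sum = 43 + 44 + 14 + 90 + 35 = 226.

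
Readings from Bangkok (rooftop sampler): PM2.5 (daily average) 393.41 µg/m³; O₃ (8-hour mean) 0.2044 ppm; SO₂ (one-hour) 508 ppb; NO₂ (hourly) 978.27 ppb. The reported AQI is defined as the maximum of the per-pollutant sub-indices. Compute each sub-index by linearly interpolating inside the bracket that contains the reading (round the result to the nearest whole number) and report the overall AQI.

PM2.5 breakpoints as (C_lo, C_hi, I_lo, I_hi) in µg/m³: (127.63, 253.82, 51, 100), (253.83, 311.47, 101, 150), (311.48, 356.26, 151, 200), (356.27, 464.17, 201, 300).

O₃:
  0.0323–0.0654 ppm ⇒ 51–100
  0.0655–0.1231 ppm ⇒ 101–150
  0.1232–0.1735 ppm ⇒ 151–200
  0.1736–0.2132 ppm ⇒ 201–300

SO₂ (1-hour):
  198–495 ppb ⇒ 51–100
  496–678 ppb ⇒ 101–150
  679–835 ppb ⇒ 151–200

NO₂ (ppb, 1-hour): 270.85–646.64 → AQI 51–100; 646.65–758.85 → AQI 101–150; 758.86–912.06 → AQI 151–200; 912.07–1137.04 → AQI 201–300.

PM2.5: 393.41 lies in 356.27–464.17, so I_lo=201, I_hi=300, C_lo=356.27, C_hi=464.17.
(300−201)/(464.17−356.27) × (393.41−356.27) + 201 = 99/107.90 × 37.14 + 201 ≈ 235.08 → 235.
O₃: 0.2044 lies in 0.1736–0.2132, so I_lo=201, I_hi=300, C_lo=0.1736, C_hi=0.2132.
(300−201)/(0.2132−0.1736) × (0.2044−0.1736) + 201 = 99/0.0396 × 0.0308 + 201 ≈ 278.00 → 278.
SO₂ 508: bracket 496–678 → index 101–150; slope 49/182, offset 12.
AQI = 101 + 49/182·12 ≈ 104.23 ⇒ 104.
NO₂ 978.27: bracket 912.07–1137.04 → index 201–300; slope 99/224.97, offset 66.20.
AQI = 201 + 99/224.97·66.20 ≈ 230.13 ⇒ 230.
Sub-indices: PM2.5→235, O₃→278, SO₂→104, NO₂→230. Overall AQI = max = 278; dominant pollutant is O₃.
AQI 278: Very Unhealthy.

278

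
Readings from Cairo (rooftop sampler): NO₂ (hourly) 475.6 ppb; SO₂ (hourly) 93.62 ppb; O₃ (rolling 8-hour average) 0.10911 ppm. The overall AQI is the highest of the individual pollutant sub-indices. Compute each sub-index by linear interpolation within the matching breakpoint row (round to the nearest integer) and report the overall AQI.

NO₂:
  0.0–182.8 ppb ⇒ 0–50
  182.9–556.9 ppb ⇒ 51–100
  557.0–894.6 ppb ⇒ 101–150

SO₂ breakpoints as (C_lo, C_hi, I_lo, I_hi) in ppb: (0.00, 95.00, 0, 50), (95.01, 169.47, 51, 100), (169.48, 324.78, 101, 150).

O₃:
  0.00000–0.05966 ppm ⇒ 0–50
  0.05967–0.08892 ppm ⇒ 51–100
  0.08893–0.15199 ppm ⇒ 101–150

NO₂: 475.6 ∈ [182.9, 556.9] ↔ index [51, 100].
51 + (475.6−182.9)·(100−51)/(556.9−182.9) = 51 + 292.7·49/374.0 ≈ 89.35, so AQI = 89.
SO₂ 93.62: bracket 0.00–95.00 → index 0–50; slope 50/95.00, offset 93.62.
AQI = 0 + 50/95.00·93.62 ≈ 49.27 ⇒ 49.
O₃: row 0.08893–0.15199 (AQI 101–150). (150−101)·(0.10911−0.08893)/(0.15199−0.08893) + 101 = 49·0.02018/0.06306 + 101 ≈ 116.68 → 117.
Sub-indices: NO₂→89, SO₂→49, O₃→117. Overall AQI = max = 117; dominant pollutant is O₃.

117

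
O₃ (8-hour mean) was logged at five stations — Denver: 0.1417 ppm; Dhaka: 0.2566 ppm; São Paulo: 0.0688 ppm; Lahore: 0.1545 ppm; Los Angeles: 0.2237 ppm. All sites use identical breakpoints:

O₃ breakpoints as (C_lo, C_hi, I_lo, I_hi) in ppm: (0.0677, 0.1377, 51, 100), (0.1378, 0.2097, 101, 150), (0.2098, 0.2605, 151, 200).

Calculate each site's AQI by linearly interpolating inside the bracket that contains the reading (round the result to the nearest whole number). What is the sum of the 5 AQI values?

Denver: row 0.1378–0.2097 (AQI 101–150). (150−101)·(0.1417−0.1378)/(0.2097−0.1378) + 101 = 49·0.0039/0.0719 + 101 ≈ 103.66 → 104.
Dhaka: 0.2566 ∈ [0.2098, 0.2605] ↔ index [151, 200].
151 + (0.2566−0.2098)·(200−151)/(0.2605−0.2098) = 151 + 0.0468·49/0.0507 ≈ 196.23, so AQI = 196.
São Paulo: 0.0688 lies in 0.0677–0.1377, so I_lo=51, I_hi=100, C_lo=0.0677, C_hi=0.1377.
(100−51)/(0.1377−0.0677) × (0.0688−0.0677) + 51 = 49/0.0700 × 0.0011 + 51 ≈ 51.77 → 52.
Lahore: 0.1545 ∈ [0.1378, 0.2097] ↔ index [101, 150].
101 + (0.1545−0.1378)·(150−101)/(0.2097−0.1378) = 101 + 0.0167·49/0.0719 ≈ 112.38, so AQI = 112.
Los Angeles: 0.2237 lies in 0.2098–0.2605, so I_lo=151, I_hi=200, C_lo=0.2098, C_hi=0.2605.
(200−151)/(0.2605−0.2098) × (0.2237−0.2098) + 151 = 49/0.0507 × 0.0139 + 151 ≈ 164.43 → 164.
AQIs: Denver=104, Dhaka=196, São Paulo=52, Lahore=112, Los Angeles=164. Sum = 104 + 196 + 52 + 112 + 164 = 628.

628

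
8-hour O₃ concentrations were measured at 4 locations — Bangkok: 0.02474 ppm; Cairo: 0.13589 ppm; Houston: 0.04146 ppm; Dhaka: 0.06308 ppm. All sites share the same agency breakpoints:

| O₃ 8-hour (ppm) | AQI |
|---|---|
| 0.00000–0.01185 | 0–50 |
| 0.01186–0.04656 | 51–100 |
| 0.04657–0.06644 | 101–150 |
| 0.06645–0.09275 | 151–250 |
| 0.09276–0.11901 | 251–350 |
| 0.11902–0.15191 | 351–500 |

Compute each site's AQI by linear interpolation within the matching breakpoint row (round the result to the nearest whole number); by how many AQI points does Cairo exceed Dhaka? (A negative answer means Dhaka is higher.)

Bangkok 0.02474: bracket 0.01186–0.04656 → index 51–100; slope 49/0.03470, offset 0.01288.
AQI = 51 + 49/0.03470·0.01288 ≈ 69.19 ⇒ 69.
Cairo 0.13589: bracket 0.11902–0.15191 → index 351–500; slope 149/0.03289, offset 0.01687.
AQI = 351 + 149/0.03289·0.01687 ≈ 427.43 ⇒ 427.
Houston: 0.04146 lies in 0.01186–0.04656, so I_lo=51, I_hi=100, C_lo=0.01186, C_hi=0.04656.
(100−51)/(0.04656−0.01186) × (0.04146−0.01186) + 51 = 49/0.03470 × 0.02960 + 51 ≈ 92.80 → 93.
Dhaka 0.06308: bracket 0.04657–0.06644 → index 101–150; slope 49/0.01987, offset 0.01651.
AQI = 101 + 49/0.01987·0.01651 ≈ 141.71 ⇒ 142.
AQIs: Bangkok=69, Cairo=427, Houston=93, Dhaka=142. Cairo (427) − Dhaka (142) = 285.

285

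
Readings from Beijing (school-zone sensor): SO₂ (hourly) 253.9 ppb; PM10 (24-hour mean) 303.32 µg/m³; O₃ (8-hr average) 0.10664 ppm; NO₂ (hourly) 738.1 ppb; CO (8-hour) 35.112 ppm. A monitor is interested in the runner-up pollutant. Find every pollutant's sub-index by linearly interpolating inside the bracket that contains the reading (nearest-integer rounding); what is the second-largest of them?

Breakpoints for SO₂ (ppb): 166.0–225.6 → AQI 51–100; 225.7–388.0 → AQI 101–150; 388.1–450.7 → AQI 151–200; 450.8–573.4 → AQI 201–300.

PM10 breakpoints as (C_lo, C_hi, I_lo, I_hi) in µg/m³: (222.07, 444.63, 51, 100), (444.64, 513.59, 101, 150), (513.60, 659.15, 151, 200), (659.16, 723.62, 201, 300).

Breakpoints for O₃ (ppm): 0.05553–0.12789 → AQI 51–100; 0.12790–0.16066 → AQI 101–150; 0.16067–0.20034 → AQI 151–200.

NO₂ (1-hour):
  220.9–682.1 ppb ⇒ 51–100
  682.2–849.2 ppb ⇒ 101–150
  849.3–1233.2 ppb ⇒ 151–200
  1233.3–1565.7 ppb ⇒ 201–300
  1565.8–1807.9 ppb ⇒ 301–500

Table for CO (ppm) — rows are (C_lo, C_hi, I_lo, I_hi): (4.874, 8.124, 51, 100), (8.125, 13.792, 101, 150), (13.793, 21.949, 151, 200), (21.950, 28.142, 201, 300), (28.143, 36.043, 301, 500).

SO₂: row 225.7–388.0 (AQI 101–150). (150−101)·(253.9−225.7)/(388.0−225.7) + 101 = 49·28.2/162.3 + 101 ≈ 109.51 → 110.
PM10: 303.32 ∈ [222.07, 444.63] ↔ index [51, 100].
51 + (303.32−222.07)·(100−51)/(444.63−222.07) = 51 + 81.25·49/222.56 ≈ 68.89, so AQI = 69.
O₃ 0.10664: bracket 0.05553–0.12789 → index 51–100; slope 49/0.07236, offset 0.05111.
AQI = 51 + 49/0.07236·0.05111 ≈ 85.61 ⇒ 86.
NO₂: row 682.2–849.2 (AQI 101–150). (150−101)·(738.1−682.2)/(849.2−682.2) + 101 = 49·55.9/167.0 + 101 ≈ 117.40 → 117.
CO 35.112: bracket 28.143–36.043 → index 301–500; slope 199/7.900, offset 6.969.
AQI = 301 + 199/7.900·6.969 ≈ 476.55 ⇒ 477.
Sub-indices: SO₂→110, PM10→69, O₃→86, NO₂→117, CO→477. Ranked high→low: 477, 117, 110, 86, 69. Second-highest sub-index = 117.

117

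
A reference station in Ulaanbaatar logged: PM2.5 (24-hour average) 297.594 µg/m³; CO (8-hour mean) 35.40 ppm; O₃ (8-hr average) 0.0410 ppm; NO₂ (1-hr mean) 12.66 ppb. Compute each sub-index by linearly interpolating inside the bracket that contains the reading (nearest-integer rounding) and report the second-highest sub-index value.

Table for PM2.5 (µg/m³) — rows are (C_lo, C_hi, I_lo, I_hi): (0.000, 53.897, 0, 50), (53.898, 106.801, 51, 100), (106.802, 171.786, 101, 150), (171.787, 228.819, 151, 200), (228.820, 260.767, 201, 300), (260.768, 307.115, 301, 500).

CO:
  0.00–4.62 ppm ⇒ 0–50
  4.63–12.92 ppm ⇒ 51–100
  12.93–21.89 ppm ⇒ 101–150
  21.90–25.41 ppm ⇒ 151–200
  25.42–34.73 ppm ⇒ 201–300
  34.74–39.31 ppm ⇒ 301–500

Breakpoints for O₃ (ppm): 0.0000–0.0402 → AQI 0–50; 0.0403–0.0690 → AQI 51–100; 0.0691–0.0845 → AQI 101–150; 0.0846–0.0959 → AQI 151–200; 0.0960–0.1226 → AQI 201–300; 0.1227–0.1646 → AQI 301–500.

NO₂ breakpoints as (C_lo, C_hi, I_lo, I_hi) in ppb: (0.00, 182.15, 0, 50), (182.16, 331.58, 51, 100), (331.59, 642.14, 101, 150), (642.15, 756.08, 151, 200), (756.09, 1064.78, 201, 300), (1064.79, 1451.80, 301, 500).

PM2.5: 297.594 lies in 260.768–307.115, so I_lo=301, I_hi=500, C_lo=260.768, C_hi=307.115.
(500−301)/(307.115−260.768) × (297.594−260.768) + 301 = 199/46.347 × 36.826 + 301 ≈ 459.12 → 459.
CO: row 34.74–39.31 (AQI 301–500). (500−301)·(35.40−34.74)/(39.31−34.74) + 301 = 199·0.66/4.57 + 301 ≈ 329.74 → 330.
O₃ 0.0410: bracket 0.0403–0.0690 → index 51–100; slope 49/0.0287, offset 0.0007.
AQI = 51 + 49/0.0287·0.0007 ≈ 52.20 ⇒ 52.
NO₂: 12.66 ∈ [0.00, 182.15] ↔ index [0, 50].
0 + (12.66−0.00)·(50−0)/(182.15−0.00) = 0 + 12.66·50/182.15 ≈ 3.48, so AQI = 3.
Sub-indices: PM2.5→459, CO→330, O₃→52, NO₂→3. Ranked high→low: 459, 330, 52, 3. Second-highest sub-index = 330.

330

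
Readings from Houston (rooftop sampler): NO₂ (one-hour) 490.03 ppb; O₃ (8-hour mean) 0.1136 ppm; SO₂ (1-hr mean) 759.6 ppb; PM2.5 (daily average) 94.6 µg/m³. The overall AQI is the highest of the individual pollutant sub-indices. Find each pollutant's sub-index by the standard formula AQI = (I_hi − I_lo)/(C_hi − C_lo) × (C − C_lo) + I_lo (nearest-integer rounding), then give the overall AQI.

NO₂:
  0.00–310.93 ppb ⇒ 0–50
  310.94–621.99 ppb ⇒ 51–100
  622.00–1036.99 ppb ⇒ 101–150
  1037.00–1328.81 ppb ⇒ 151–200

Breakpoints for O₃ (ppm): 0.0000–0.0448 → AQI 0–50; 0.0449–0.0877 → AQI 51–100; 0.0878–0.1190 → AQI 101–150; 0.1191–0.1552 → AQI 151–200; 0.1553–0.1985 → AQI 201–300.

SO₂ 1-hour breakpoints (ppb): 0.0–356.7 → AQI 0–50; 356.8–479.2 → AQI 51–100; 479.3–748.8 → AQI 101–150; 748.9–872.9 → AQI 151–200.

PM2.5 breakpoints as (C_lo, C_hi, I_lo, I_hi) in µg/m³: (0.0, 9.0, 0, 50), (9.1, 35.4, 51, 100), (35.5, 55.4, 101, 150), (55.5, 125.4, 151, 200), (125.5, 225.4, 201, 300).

NO₂: 490.03 ∈ [310.94, 621.99] ↔ index [51, 100].
51 + (490.03−310.94)·(100−51)/(621.99−310.94) = 51 + 179.09·49/311.05 ≈ 79.21, so AQI = 79.
O₃ 0.1136: bracket 0.0878–0.1190 → index 101–150; slope 49/0.0312, offset 0.0258.
AQI = 101 + 49/0.0312·0.0258 ≈ 141.52 ⇒ 142.
SO₂: row 748.9–872.9 (AQI 151–200). (200−151)·(759.6−748.9)/(872.9−748.9) + 151 = 49·10.7/124.0 + 151 ≈ 155.23 → 155.
PM2.5 94.6: bracket 55.5–125.4 → index 151–200; slope 49/69.9, offset 39.1.
AQI = 151 + 49/69.9·39.1 ≈ 178.41 ⇒ 178.
Sub-indices: NO₂→79, O₃→142, SO₂→155, PM2.5→178. Overall AQI = max = 178; dominant pollutant is PM2.5.
AQI 178: Unhealthy.

178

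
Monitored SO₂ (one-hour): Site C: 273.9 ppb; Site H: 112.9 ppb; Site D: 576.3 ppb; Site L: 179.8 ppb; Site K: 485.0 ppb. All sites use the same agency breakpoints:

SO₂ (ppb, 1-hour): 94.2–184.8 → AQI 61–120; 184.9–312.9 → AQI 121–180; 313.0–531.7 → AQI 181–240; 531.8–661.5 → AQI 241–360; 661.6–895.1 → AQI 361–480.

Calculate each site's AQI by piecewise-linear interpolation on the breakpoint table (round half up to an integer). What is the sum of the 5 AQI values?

Site C 273.9: bracket 184.9–312.9 → index 121–180; slope 59/128.0, offset 89.0.
AQI = 121 + 59/128.0·89.0 ≈ 162.02 ⇒ 162.
Site H: row 94.2–184.8 (AQI 61–120). (120−61)·(112.9−94.2)/(184.8−94.2) + 61 = 59·18.7/90.6 + 61 ≈ 73.18 → 73.
Site D 576.3: bracket 531.8–661.5 → index 241–360; slope 119/129.7, offset 44.5.
AQI = 241 + 119/129.7·44.5 ≈ 281.83 ⇒ 282.
Site L: 179.8 lies in 94.2–184.8, so I_lo=61, I_hi=120, C_lo=94.2, C_hi=184.8.
(120−61)/(184.8−94.2) × (179.8−94.2) + 61 = 59/90.6 × 85.6 + 61 ≈ 116.74 → 117.
Site K: 485.0 lies in 313.0–531.7, so I_lo=181, I_hi=240, C_lo=313.0, C_hi=531.7.
(240−181)/(531.7−313.0) × (485.0−313.0) + 181 = 59/218.7 × 172.0 + 181 ≈ 227.40 → 227.
AQIs: Site C=162, Site H=73, Site D=282, Site L=117, Site K=227. Sum = 162 + 73 + 282 + 117 + 227 = 861.

861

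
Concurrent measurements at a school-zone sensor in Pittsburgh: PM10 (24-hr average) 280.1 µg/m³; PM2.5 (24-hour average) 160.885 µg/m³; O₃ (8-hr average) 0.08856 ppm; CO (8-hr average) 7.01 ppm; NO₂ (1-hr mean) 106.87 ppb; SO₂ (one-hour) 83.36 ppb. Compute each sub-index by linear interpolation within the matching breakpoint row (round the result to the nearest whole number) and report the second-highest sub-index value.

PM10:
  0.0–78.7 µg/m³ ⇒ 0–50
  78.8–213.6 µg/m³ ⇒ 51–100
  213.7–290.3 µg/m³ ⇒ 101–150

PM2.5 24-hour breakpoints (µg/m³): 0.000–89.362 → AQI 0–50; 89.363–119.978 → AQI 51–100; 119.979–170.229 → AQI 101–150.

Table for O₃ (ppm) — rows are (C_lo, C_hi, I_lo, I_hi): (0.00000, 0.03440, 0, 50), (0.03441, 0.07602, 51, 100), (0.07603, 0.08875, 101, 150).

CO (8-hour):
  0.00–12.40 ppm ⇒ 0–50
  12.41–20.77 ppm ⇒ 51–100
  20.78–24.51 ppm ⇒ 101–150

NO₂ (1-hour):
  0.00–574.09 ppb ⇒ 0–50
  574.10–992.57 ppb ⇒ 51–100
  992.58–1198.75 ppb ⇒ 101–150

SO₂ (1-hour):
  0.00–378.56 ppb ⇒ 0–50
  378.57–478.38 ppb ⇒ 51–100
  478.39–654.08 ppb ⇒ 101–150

143

PM10 280.1: bracket 213.7–290.3 → index 101–150; slope 49/76.6, offset 66.4.
AQI = 101 + 49/76.6·66.4 ≈ 143.48 ⇒ 143.
PM2.5: row 119.979–170.229 (AQI 101–150). (150−101)·(160.885−119.979)/(170.229−119.979) + 101 = 49·40.906/50.250 + 101 ≈ 140.89 → 141.
O₃: 0.08856 lies in 0.07603–0.08875, so I_lo=101, I_hi=150, C_lo=0.07603, C_hi=0.08875.
(150−101)/(0.08875−0.07603) × (0.08856−0.07603) + 101 = 49/0.01272 × 0.01253 + 101 ≈ 149.27 → 149.
CO: 7.01 lies in 0.00–12.40, so I_lo=0, I_hi=50, C_lo=0.00, C_hi=12.40.
(50−0)/(12.40−0.00) × (7.01−0.00) + 0 = 50/12.40 × 7.01 + 0 ≈ 28.27 → 28.
NO₂: row 0.00–574.09 (AQI 0–50). (50−0)·(106.87−0.00)/(574.09−0.00) + 0 = 50·106.87/574.09 + 0 ≈ 9.31 → 9.
SO₂: 83.36 lies in 0.00–378.56, so I_lo=0, I_hi=50, C_lo=0.00, C_hi=378.56.
(50−0)/(378.56−0.00) × (83.36−0.00) + 0 = 50/378.56 × 83.36 + 0 ≈ 11.01 → 11.
Sub-indices: PM10→143, PM2.5→141, O₃→149, CO→28, NO₂→9, SO₂→11. Ranked high→low: 149, 143, 141, 28, 11, 9. Second-highest sub-index = 143.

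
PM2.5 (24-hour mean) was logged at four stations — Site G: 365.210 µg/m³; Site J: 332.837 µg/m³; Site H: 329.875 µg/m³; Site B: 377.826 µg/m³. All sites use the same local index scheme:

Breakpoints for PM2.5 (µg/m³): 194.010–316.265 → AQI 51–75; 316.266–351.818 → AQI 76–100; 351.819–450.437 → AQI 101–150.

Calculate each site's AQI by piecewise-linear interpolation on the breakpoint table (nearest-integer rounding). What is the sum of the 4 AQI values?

Site G 365.210: bracket 351.819–450.437 → index 101–150; slope 49/98.618, offset 13.391.
AQI = 101 + 49/98.618·13.391 ≈ 107.65 ⇒ 108.
Site J 332.837: bracket 316.266–351.818 → index 76–100; slope 24/35.552, offset 16.571.
AQI = 76 + 24/35.552·16.571 ≈ 87.19 ⇒ 87.
Site H 329.875: bracket 316.266–351.818 → index 76–100; slope 24/35.552, offset 13.609.
AQI = 76 + 24/35.552·13.609 ≈ 85.19 ⇒ 85.
Site B: 377.826 lies in 351.819–450.437, so I_lo=101, I_hi=150, C_lo=351.819, C_hi=450.437.
(150−101)/(450.437−351.819) × (377.826−351.819) + 101 = 49/98.618 × 26.007 + 101 ≈ 113.92 → 114.
AQIs: Site G=108, Site J=87, Site H=85, Site B=114. Sum = 108 + 87 + 85 + 114 = 394.

394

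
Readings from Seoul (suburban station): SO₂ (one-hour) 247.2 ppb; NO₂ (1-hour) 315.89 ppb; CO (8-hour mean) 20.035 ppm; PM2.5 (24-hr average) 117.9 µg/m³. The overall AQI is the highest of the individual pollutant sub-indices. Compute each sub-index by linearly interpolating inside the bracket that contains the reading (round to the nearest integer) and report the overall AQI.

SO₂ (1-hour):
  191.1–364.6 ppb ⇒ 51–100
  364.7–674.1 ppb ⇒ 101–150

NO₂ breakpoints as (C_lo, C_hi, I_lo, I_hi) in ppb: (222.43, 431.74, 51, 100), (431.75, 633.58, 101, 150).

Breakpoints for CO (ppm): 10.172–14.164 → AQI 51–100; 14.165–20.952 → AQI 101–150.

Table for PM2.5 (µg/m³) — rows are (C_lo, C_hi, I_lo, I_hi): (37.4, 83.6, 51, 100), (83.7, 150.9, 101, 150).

SO₂: 247.2 ∈ [191.1, 364.6] ↔ index [51, 100].
51 + (247.2−191.1)·(100−51)/(364.6−191.1) = 51 + 56.1·49/173.5 ≈ 66.84, so AQI = 67.
NO₂ 315.89: bracket 222.43–431.74 → index 51–100; slope 49/209.31, offset 93.46.
AQI = 51 + 49/209.31·93.46 ≈ 72.88 ⇒ 73.
CO: 20.035 lies in 14.165–20.952, so I_lo=101, I_hi=150, C_lo=14.165, C_hi=20.952.
(150−101)/(20.952−14.165) × (20.035−14.165) + 101 = 49/6.787 × 5.870 + 101 ≈ 143.38 → 143.
PM2.5: 117.9 lies in 83.7–150.9, so I_lo=101, I_hi=150, C_lo=83.7, C_hi=150.9.
(150−101)/(150.9−83.7) × (117.9−83.7) + 101 = 49/67.2 × 34.2 + 101 ≈ 125.94 → 126.
Sub-indices: SO₂→67, NO₂→73, CO→143, PM2.5→126. Overall AQI = max = 143; dominant pollutant is CO.
AQI 143: Unhealthy for Sensitive Groups.

143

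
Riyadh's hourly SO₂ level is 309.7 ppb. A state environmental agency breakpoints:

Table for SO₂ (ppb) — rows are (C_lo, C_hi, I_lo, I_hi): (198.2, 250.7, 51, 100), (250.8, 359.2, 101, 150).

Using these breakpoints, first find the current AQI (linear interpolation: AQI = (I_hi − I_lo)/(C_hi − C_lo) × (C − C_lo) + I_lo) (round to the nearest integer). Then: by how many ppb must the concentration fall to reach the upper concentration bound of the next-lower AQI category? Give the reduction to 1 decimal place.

SO₂: 309.7 ∈ [250.8, 359.2] ↔ index [101, 150].
101 + (309.7−250.8)·(150−101)/(359.2−250.8) = 101 + 58.9·49/108.4 ≈ 127.62, so AQI = 128.
Current AQI 128 is in the Unhealthy for Sensitive Groups range (101–150). The next-lower category tops out at AQI 100, whose upper concentration bound is 250.7 ppb.
Reduction needed = 309.7 − 250.7 = 59.0 ppb.

59.0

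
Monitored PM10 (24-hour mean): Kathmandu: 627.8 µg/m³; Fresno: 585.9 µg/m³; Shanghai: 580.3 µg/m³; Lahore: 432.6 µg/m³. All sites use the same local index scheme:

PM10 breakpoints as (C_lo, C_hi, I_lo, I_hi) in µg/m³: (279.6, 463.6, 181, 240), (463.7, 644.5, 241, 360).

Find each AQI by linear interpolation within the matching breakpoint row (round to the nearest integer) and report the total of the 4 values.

Kathmandu: row 463.7–644.5 (AQI 241–360). (360−241)·(627.8−463.7)/(644.5−463.7) + 241 = 119·164.1/180.8 + 241 ≈ 349.01 → 349.
Fresno: 585.9 ∈ [463.7, 644.5] ↔ index [241, 360].
241 + (585.9−463.7)·(360−241)/(644.5−463.7) = 241 + 122.2·119/180.8 ≈ 321.43, so AQI = 321.
Shanghai: 580.3 ∈ [463.7, 644.5] ↔ index [241, 360].
241 + (580.3−463.7)·(360−241)/(644.5−463.7) = 241 + 116.6·119/180.8 ≈ 317.74, so AQI = 318.
Lahore: 432.6 lies in 279.6–463.6, so I_lo=181, I_hi=240, C_lo=279.6, C_hi=463.6.
(240−181)/(463.6−279.6) × (432.6−279.6) + 181 = 59/184.0 × 153.0 + 181 ≈ 230.06 → 230.
AQIs: Kathmandu=349, Fresno=321, Shanghai=318, Lahore=230. Sum = 349 + 321 + 318 + 230 = 1218.

1218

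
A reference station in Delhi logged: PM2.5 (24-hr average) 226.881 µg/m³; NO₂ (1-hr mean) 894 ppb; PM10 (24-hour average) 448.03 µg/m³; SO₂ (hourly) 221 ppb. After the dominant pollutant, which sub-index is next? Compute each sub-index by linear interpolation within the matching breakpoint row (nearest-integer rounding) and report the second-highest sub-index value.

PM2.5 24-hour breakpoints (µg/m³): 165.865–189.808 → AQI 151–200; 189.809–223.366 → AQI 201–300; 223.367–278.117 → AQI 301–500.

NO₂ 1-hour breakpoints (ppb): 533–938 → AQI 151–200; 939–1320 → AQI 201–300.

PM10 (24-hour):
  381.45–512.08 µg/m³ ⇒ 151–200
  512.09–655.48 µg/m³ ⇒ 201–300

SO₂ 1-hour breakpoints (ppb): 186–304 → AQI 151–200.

PM2.5: 226.881 ∈ [223.367, 278.117] ↔ index [301, 500].
301 + (226.881−223.367)·(500−301)/(278.117−223.367) = 301 + 3.514·199/54.750 ≈ 313.77, so AQI = 314.
NO₂ 894: bracket 533–938 → index 151–200; slope 49/405, offset 361.
AQI = 151 + 49/405·361 ≈ 194.68 ⇒ 195.
PM10: 448.03 lies in 381.45–512.08, so I_lo=151, I_hi=200, C_lo=381.45, C_hi=512.08.
(200−151)/(512.08−381.45) × (448.03−381.45) + 151 = 49/130.63 × 66.58 + 151 ≈ 175.97 → 176.
SO₂ 221: bracket 186–304 → index 151–200; slope 49/118, offset 35.
AQI = 151 + 49/118·35 ≈ 165.53 ⇒ 166.
Sub-indices: PM2.5→314, NO₂→195, PM10→176, SO₂→166. Ranked high→low: 314, 195, 176, 166. Second-highest sub-index = 195.

195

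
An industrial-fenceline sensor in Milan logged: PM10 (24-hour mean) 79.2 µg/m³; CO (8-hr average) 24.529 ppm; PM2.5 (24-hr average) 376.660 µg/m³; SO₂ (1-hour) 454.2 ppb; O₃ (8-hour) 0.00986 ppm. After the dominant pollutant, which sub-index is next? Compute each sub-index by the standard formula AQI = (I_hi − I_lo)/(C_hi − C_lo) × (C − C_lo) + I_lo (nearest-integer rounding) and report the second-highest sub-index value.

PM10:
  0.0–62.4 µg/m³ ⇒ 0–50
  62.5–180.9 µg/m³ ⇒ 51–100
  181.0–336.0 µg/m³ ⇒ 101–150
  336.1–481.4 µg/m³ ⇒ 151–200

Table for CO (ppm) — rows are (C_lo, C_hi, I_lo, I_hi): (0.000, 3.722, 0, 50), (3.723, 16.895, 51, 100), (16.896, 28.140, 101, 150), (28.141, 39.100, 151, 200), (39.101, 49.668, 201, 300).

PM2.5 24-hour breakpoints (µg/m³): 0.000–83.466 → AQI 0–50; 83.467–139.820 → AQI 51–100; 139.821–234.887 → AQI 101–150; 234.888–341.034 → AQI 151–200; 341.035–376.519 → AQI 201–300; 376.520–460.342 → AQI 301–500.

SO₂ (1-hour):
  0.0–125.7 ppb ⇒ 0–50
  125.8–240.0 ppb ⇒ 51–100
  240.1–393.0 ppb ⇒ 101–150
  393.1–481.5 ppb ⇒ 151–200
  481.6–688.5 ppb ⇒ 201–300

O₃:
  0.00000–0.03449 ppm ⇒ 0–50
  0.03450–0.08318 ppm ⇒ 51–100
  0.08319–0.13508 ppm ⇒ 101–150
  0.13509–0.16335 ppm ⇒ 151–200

PM10: 79.2 ∈ [62.5, 180.9] ↔ index [51, 100].
51 + (79.2−62.5)·(100−51)/(180.9−62.5) = 51 + 16.7·49/118.4 ≈ 57.91, so AQI = 58.
CO: 24.529 ∈ [16.896, 28.140] ↔ index [101, 150].
101 + (24.529−16.896)·(150−101)/(28.140−16.896) = 101 + 7.633·49/11.244 ≈ 134.26, so AQI = 134.
PM2.5: row 376.520–460.342 (AQI 301–500). (500−301)·(376.660−376.520)/(460.342−376.520) + 301 = 199·0.140/83.822 + 301 ≈ 301.33 → 301.
SO₂: 454.2 lies in 393.1–481.5, so I_lo=151, I_hi=200, C_lo=393.1, C_hi=481.5.
(200−151)/(481.5−393.1) × (454.2−393.1) + 151 = 49/88.4 × 61.1 + 151 ≈ 184.87 → 185.
O₃: 0.00986 lies in 0.00000–0.03449, so I_lo=0, I_hi=50, C_lo=0.00000, C_hi=0.03449.
(50−0)/(0.03449−0.00000) × (0.00986−0.00000) + 0 = 50/0.03449 × 0.00986 + 0 ≈ 14.29 → 14.
Sub-indices: PM10→58, CO→134, PM2.5→301, SO₂→185, O₃→14. Ranked high→low: 301, 185, 134, 58, 14. Second-highest sub-index = 185.

185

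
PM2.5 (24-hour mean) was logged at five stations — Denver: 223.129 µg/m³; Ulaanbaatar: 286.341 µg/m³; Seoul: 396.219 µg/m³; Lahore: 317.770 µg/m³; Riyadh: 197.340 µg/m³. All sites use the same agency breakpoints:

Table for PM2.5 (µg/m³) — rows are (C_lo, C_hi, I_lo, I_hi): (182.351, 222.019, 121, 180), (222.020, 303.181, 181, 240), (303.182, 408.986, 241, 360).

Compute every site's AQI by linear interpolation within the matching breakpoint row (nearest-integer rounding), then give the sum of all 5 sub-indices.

1156

Denver: 223.129 ∈ [222.020, 303.181] ↔ index [181, 240].
181 + (223.129−222.020)·(240−181)/(303.181−222.020) = 181 + 1.109·59/81.161 ≈ 181.81, so AQI = 182.
Ulaanbaatar: 286.341 lies in 222.020–303.181, so I_lo=181, I_hi=240, C_lo=222.020, C_hi=303.181.
(240−181)/(303.181−222.020) × (286.341−222.020) + 181 = 59/81.161 × 64.321 + 181 ≈ 227.76 → 228.
Seoul: 396.219 ∈ [303.182, 408.986] ↔ index [241, 360].
241 + (396.219−303.182)·(360−241)/(408.986−303.182) = 241 + 93.037·119/105.804 ≈ 345.64, so AQI = 346.
Lahore: row 303.182–408.986 (AQI 241–360). (360−241)·(317.770−303.182)/(408.986−303.182) + 241 = 119·14.588/105.804 + 241 ≈ 257.41 → 257.
Riyadh: row 182.351–222.019 (AQI 121–180). (180−121)·(197.340−182.351)/(222.019−182.351) + 121 = 59·14.989/39.668 + 121 ≈ 143.29 → 143.
AQIs: Denver=182, Ulaanbaatar=228, Seoul=346, Lahore=257, Riyadh=143. Sum = 182 + 228 + 346 + 257 + 143 = 1156.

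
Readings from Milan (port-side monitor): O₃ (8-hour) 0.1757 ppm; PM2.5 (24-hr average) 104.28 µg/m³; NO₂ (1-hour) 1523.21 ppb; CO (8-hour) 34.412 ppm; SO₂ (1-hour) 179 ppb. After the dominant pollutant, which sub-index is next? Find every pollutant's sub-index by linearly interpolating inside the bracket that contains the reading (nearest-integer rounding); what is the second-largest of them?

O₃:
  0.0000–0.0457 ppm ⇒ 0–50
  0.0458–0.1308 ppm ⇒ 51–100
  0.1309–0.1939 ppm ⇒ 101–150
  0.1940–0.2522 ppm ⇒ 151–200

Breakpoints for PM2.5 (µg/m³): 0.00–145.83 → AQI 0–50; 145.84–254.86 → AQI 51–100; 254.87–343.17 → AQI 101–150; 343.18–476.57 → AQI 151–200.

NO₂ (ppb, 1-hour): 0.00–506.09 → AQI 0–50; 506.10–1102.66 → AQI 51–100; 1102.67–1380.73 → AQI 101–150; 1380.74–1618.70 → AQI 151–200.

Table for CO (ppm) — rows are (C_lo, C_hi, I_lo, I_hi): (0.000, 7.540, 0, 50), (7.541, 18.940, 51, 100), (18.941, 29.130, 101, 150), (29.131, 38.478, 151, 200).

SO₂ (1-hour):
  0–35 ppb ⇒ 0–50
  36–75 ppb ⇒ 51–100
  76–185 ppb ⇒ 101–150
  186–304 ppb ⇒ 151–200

O₃: 0.1757 lies in 0.1309–0.1939, so I_lo=101, I_hi=150, C_lo=0.1309, C_hi=0.1939.
(150−101)/(0.1939−0.1309) × (0.1757−0.1309) + 101 = 49/0.0630 × 0.0448 + 101 ≈ 135.84 → 136.
PM2.5: row 0.00–145.83 (AQI 0–50). (50−0)·(104.28−0.00)/(145.83−0.00) + 0 = 50·104.28/145.83 + 0 ≈ 35.75 → 36.
NO₂: 1523.21 lies in 1380.74–1618.70, so I_lo=151, I_hi=200, C_lo=1380.74, C_hi=1618.70.
(200−151)/(1618.70−1380.74) × (1523.21−1380.74) + 151 = 49/237.96 × 142.47 + 151 ≈ 180.34 → 180.
CO 34.412: bracket 29.131–38.478 → index 151–200; slope 49/9.347, offset 5.281.
AQI = 151 + 49/9.347·5.281 ≈ 178.68 ⇒ 179.
SO₂ 179: bracket 76–185 → index 101–150; slope 49/109, offset 103.
AQI = 101 + 49/109·103 ≈ 147.30 ⇒ 147.
Sub-indices: O₃→136, PM2.5→36, NO₂→180, CO→179, SO₂→147. Ranked high→low: 180, 179, 147, 136, 36. Second-highest sub-index = 179.

179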